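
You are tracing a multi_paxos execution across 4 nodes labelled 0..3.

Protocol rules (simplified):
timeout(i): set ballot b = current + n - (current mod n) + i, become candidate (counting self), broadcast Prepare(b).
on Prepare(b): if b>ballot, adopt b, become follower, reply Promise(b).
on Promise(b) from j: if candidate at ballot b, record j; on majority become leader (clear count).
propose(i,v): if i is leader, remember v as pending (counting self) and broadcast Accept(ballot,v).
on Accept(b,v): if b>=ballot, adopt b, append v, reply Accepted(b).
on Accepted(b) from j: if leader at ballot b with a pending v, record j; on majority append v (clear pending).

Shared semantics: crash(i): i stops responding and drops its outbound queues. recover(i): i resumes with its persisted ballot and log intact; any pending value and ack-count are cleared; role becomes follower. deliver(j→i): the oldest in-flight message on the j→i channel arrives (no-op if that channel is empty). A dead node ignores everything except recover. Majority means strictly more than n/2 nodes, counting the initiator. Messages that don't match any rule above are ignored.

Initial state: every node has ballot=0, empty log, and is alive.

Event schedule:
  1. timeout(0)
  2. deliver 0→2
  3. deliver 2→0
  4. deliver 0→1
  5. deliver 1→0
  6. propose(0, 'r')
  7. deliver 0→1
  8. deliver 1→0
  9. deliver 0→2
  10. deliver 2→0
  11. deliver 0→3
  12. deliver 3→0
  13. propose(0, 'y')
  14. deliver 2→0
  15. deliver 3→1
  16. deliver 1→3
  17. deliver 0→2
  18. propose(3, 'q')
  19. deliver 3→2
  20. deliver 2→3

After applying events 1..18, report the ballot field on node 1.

step 1 timeout(0): 0={cand,b=4,log=-}
step 2 deliver 0→2: 2={foll,b=4,log=-}
step 3 deliver 2→0: —
step 4 deliver 0→1: 1={foll,b=4,log=-}
step 5 deliver 1→0: 0={lead,b=4,log=-}
step 6 propose(0,'r'): —
step 7 deliver 0→1: 1={foll,b=4,log=r}
step 8 deliver 1→0: —
step 9 deliver 0→2: 2={foll,b=4,log=r}
step 10 deliver 2→0: 0={lead,b=4,log=r}
step 11 deliver 0→3: 3={foll,b=4,log=-}
step 12 deliver 3→0: —
step 13 propose(0,'y'): —
step 14 deliver 2→0: —
step 15 deliver 3→1: —
step 16 deliver 1→3: —
step 17 deliver 0→2: 2={foll,b=4,log=r,y}
step 18 propose(3,'q'): —

4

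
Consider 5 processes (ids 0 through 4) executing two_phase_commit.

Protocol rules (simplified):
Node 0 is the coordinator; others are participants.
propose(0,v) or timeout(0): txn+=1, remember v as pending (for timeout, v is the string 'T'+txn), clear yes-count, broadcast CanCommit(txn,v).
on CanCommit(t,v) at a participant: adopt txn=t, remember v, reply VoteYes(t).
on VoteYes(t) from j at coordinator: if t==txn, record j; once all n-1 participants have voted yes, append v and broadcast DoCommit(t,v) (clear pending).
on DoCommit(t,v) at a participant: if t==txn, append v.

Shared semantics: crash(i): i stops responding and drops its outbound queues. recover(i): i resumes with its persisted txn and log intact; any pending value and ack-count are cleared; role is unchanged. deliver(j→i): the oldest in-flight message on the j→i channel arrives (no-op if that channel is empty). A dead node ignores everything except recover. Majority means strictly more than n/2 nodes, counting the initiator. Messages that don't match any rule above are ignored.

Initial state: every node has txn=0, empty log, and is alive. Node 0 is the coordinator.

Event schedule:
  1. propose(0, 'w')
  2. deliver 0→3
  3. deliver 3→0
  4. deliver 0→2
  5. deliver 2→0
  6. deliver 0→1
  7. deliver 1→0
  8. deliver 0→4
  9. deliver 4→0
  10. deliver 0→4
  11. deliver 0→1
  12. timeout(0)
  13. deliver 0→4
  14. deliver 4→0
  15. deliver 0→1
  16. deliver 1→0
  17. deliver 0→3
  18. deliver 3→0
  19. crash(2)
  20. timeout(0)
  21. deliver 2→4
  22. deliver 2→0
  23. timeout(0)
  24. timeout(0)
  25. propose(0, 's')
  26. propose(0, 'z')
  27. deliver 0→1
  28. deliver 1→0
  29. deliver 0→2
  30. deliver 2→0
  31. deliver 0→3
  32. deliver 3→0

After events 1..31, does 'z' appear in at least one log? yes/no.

no

step 1 propose(0,'w'): 0={coor,t=1,log=-}
step 2 deliver 0→3: 3={part,t=1,log=-}
step 3 deliver 3→0: —
step 4 deliver 0→2: 2={part,t=1,log=-}
step 5 deliver 2→0: —
step 6 deliver 0→1: 1={part,t=1,log=-}
step 7 deliver 1→0: —
step 8 deliver 0→4: 4={part,t=1,log=-}
step 9 deliver 4→0: 0={coor,t=1,log=w}
step 10 deliver 0→4: 4={part,t=1,log=w}
step 11 deliver 0→1: 1={part,t=1,log=w}
step 12 timeout(0): 0={coor,t=2,log=w}
step 13 deliver 0→4: 4={part,t=2,log=w}
step 14 deliver 4→0: —
step 15 deliver 0→1: 1={part,t=2,log=w}
step 16 deliver 1→0: —
step 17 deliver 0→3: 3={part,t=1,log=w}
step 18 deliver 3→0: —
step 19 crash(2): 2={✗part,t=1,log=-}
step 20 timeout(0): 0={coor,t=3,log=w}
step 21 deliver 2→4: —
step 22 deliver 2→0: —
step 23 timeout(0): 0={coor,t=4,log=w}
step 24 timeout(0): 0={coor,t=5,log=w}
step 25 propose(0,'s'): 0={coor,t=6,log=w}
step 26 propose(0,'z'): 0={coor,t=7,log=w}
step 27 deliver 0→1: 1={part,t=3,log=w}
step 28 deliver 1→0: —
step 29 deliver 0→2: —
step 30 deliver 2→0: —
step 31 deliver 0→3: 3={part,t=2,log=w}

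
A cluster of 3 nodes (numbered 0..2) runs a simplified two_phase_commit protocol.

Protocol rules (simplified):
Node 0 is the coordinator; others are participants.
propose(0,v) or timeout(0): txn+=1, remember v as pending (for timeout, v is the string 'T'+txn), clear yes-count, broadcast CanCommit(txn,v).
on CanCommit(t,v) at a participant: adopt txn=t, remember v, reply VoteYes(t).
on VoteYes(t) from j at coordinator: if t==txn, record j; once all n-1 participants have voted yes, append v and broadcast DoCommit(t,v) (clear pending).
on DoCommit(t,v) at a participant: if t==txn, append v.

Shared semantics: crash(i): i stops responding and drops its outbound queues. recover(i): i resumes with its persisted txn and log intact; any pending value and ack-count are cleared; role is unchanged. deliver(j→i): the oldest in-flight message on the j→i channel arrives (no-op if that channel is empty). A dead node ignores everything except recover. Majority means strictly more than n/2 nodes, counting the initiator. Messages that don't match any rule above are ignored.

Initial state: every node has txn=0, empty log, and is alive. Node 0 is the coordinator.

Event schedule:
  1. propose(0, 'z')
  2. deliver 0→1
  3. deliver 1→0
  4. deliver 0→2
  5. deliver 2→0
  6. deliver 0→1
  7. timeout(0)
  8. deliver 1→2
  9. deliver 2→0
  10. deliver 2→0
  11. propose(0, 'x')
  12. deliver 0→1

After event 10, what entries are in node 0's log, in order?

after 1 — propose(0,'z'): n0:coor/t1/[-]
after 2 — deliver 0→1: n1:part/t1/[-]
after 3 — deliver 1→0: ·
after 4 — deliver 0→2: n2:part/t1/[-]
after 5 — deliver 2→0: n0:coor/t1/[z]
after 6 — deliver 0→1: n1:part/t1/[z]
after 7 — timeout(0): n0:coor/t2/[z]
after 8 — deliver 1→2: ·
after 9 — deliver 2→0: ·
after 10 — deliver 2→0: ·

z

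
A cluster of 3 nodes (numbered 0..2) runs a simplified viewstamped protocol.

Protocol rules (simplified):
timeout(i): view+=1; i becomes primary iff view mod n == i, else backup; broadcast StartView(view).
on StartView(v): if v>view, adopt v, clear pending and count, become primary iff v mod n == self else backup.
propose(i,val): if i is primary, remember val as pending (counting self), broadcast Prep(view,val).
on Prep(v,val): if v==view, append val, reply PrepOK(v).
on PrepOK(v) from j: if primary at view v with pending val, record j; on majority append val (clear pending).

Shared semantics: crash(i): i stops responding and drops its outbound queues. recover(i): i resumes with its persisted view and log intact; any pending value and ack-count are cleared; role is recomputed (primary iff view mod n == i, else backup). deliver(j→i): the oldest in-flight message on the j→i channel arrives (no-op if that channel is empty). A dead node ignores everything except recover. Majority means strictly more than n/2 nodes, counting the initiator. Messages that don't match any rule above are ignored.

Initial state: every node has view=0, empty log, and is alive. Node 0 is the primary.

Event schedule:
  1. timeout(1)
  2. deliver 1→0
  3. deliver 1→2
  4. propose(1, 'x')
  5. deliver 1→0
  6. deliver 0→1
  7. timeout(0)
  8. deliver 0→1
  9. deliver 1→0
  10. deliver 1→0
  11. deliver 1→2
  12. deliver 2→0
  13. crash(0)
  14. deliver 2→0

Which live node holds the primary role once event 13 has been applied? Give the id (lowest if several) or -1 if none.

-1

e1 timeout(1): 1[prim,v=1,-]
e2 deliver 1→0: 0[back,v=1,-]
e3 deliver 1→2: 2[back,v=1,-]
e4 propose(1,'x'): ·
e5 deliver 1→0: 0[back,v=1,x]
e6 deliver 0→1: 1[prim,v=1,x]
e7 timeout(0): 0[back,v=2,x]
e8 deliver 0→1: 1[back,v=2,x]
e9 deliver 1→0: ·
e10 deliver 1→0: ·
e11 deliver 1→2: 2[back,v=1,x]
e12 deliver 2→0: ·
e13 crash(0): 0[✗back,v=2,x]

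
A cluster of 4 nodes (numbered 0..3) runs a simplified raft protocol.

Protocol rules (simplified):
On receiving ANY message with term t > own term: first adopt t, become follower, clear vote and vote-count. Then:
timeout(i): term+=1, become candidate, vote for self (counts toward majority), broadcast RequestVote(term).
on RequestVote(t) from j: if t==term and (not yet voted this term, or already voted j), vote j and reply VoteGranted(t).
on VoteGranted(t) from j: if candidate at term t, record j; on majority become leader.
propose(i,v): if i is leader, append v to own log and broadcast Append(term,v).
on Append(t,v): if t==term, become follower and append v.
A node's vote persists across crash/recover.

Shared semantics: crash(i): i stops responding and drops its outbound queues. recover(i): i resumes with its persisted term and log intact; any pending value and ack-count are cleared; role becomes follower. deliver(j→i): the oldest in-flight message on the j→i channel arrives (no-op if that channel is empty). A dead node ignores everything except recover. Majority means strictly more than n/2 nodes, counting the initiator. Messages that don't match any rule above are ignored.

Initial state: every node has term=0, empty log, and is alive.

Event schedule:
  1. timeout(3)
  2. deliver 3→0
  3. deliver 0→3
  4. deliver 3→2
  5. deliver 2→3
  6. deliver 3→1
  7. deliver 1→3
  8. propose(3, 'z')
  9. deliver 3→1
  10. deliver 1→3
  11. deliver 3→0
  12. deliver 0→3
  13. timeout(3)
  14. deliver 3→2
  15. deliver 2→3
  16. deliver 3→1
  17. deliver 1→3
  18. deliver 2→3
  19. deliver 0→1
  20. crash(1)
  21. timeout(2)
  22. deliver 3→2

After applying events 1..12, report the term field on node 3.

1. timeout(3):  <3:cand t1 ->
2. deliver 3→0:  <0:foll t1 ->
3. deliver 0→3:  nop
4. deliver 3→2:  <2:foll t1 ->
5. deliver 2→3:  <3:lead t1 ->
6. deliver 3→1:  <1:foll t1 ->
7. deliver 1→3:  nop
8. propose(3,'z'):  <3:lead t1 z>
9. deliver 3→1:  <1:foll t1 z>
10. deliver 1→3:  nop
11. deliver 3→0:  <0:foll t1 z>
12. deliver 0→3:  nop

1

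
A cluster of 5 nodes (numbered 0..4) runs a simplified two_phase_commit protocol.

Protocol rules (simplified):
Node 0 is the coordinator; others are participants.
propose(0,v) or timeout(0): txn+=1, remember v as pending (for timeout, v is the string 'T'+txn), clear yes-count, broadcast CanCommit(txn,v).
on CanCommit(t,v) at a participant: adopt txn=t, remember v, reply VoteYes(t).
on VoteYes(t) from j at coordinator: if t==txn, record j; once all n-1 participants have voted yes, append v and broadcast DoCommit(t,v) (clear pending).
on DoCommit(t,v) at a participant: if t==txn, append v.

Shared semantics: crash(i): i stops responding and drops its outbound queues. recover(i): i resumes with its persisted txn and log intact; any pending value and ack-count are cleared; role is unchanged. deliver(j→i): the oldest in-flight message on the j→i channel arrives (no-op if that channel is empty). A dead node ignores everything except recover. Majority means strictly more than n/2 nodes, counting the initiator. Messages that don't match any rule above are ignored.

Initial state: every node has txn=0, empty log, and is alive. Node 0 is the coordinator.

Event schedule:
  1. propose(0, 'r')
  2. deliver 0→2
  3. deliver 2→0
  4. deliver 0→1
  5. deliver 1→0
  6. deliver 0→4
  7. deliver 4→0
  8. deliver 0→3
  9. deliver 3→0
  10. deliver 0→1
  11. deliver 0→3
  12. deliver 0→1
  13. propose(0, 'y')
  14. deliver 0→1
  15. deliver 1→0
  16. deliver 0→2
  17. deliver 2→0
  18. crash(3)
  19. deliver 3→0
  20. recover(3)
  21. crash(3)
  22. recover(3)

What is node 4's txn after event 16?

1

e1 propose(0,'r'): 0[coor,t=1,-]
e2 deliver 0→2: 2[part,t=1,-]
e3 deliver 2→0: ·
e4 deliver 0→1: 1[part,t=1,-]
e5 deliver 1→0: ·
e6 deliver 0→4: 4[part,t=1,-]
e7 deliver 4→0: ·
e8 deliver 0→3: 3[part,t=1,-]
e9 deliver 3→0: 0[coor,t=1,r]
e10 deliver 0→1: 1[part,t=1,r]
e11 deliver 0→3: 3[part,t=1,r]
e12 deliver 0→1: ·
e13 propose(0,'y'): 0[coor,t=2,r]
e14 deliver 0→1: 1[part,t=2,r]
e15 deliver 1→0: ·
e16 deliver 0→2: 2[part,t=1,r]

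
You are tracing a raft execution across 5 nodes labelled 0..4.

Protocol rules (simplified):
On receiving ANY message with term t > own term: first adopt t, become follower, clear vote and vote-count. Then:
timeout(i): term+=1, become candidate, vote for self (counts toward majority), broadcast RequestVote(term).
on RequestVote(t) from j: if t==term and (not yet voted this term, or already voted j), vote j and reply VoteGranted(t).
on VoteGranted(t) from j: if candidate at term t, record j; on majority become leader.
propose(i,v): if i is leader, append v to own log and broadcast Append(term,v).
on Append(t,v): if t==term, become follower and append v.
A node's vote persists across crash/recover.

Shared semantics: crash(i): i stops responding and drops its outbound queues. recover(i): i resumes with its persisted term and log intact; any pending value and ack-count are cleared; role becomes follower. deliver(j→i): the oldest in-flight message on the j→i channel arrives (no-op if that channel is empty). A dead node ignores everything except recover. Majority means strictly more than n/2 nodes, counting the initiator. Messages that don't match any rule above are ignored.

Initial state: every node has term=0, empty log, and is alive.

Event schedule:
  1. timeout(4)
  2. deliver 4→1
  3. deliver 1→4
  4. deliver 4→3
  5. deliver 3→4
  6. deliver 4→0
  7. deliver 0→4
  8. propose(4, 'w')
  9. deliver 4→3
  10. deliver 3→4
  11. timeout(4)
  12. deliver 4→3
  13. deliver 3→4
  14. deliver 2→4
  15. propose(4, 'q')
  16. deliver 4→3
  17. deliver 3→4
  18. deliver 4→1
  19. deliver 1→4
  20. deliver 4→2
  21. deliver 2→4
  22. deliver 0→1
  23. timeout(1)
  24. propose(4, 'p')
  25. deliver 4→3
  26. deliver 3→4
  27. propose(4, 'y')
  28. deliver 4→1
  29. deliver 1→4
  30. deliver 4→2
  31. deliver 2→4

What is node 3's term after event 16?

2

[1] timeout(4) → N4(cand t1 [-])
[2] deliver 4→1 → N1(foll t1 [-])
[3] deliver 1→4 → ∅
[4] deliver 4→3 → N3(foll t1 [-])
[5] deliver 3→4 → N4(lead t1 [-])
[6] deliver 4→0 → N0(foll t1 [-])
[7] deliver 0→4 → ∅
[8] propose(4,'w') → N4(lead t1 [w])
[9] deliver 4→3 → N3(foll t1 [w])
[10] deliver 3→4 → ∅
[11] timeout(4) → N4(cand t2 [w])
[12] deliver 4→3 → N3(foll t2 [w])
[13] deliver 3→4 → ∅
[14] deliver 2→4 → ∅
[15] propose(4,'q') → ∅
[16] deliver 4→3 → ∅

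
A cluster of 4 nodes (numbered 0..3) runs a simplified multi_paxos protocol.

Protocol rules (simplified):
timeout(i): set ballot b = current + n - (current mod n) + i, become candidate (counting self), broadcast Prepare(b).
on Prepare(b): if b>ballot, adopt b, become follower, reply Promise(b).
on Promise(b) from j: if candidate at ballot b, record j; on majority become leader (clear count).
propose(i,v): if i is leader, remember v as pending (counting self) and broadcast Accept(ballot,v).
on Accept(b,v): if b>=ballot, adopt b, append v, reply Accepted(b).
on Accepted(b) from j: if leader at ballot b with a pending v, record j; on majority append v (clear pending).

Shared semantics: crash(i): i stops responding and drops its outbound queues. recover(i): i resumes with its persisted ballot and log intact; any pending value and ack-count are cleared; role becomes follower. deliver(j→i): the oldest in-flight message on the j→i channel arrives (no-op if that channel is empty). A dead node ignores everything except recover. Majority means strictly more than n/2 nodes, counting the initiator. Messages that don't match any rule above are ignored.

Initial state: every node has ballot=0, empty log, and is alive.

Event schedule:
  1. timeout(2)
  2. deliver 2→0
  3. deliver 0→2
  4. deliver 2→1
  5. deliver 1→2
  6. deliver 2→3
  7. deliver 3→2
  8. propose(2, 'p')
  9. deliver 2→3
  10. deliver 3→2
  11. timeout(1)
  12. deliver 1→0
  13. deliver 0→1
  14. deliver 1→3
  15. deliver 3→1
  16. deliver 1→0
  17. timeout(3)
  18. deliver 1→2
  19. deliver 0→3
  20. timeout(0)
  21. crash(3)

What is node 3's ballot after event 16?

[1] timeout(2) → N2(cand b6 [-])
[2] deliver 2→0 → N0(foll b6 [-])
[3] deliver 0→2 → ∅
[4] deliver 2→1 → N1(foll b6 [-])
[5] deliver 1→2 → N2(lead b6 [-])
[6] deliver 2→3 → N3(foll b6 [-])
[7] deliver 3→2 → ∅
[8] propose(2,'p') → ∅
[9] deliver 2→3 → N3(foll b6 [p])
[10] deliver 3→2 → ∅
[11] timeout(1) → N1(cand b9 [-])
[12] deliver 1→0 → N0(foll b9 [-])
[13] deliver 0→1 → ∅
[14] deliver 1→3 → N3(foll b9 [p])
[15] deliver 3→1 → N1(lead b9 [-])
[16] deliver 1→0 → ∅

9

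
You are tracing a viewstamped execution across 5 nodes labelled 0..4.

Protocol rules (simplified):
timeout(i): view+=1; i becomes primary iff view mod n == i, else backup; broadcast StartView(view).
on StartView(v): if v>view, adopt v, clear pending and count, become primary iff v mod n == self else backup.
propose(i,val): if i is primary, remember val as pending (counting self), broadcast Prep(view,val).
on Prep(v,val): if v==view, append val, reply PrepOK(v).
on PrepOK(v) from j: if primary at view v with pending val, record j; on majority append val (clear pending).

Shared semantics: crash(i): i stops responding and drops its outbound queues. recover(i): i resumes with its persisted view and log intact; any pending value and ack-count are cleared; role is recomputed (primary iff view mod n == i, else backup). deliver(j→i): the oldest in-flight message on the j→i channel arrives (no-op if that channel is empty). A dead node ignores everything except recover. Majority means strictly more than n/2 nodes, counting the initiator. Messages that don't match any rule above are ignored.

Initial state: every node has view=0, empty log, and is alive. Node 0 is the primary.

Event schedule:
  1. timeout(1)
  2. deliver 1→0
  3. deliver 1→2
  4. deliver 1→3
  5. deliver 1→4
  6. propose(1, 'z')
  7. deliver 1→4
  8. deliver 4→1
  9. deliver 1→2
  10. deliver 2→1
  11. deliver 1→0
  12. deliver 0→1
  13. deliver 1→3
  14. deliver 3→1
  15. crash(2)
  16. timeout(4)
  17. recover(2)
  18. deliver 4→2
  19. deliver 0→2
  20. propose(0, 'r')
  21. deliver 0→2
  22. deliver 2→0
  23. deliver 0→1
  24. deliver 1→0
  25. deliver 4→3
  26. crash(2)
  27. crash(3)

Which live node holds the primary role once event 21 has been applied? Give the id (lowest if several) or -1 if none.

1

1. timeout(1):  <1:prim v1 ->
2. deliver 1→0:  <0:back v1 ->
3. deliver 1→2:  <2:back v1 ->
4. deliver 1→3:  <3:back v1 ->
5. deliver 1→4:  <4:back v1 ->
6. propose(1,'z'):  nop
7. deliver 1→4:  <4:back v1 z>
8. deliver 4→1:  nop
9. deliver 1→2:  <2:back v1 z>
10. deliver 2→1:  <1:prim v1 z>
11. deliver 1→0:  <0:back v1 z>
12. deliver 0→1:  nop
13. deliver 1→3:  <3:back v1 z>
14. deliver 3→1:  nop
15. crash(2):  <2:✗back v1 z>
16. timeout(4):  <4:back v2 z>
17. recover(2):  <2:back v1 z>
18. deliver 4→2:  <2:prim v2 z>
19. deliver 0→2:  nop
20. propose(0,'r'):  nop
21. deliver 0→2:  nop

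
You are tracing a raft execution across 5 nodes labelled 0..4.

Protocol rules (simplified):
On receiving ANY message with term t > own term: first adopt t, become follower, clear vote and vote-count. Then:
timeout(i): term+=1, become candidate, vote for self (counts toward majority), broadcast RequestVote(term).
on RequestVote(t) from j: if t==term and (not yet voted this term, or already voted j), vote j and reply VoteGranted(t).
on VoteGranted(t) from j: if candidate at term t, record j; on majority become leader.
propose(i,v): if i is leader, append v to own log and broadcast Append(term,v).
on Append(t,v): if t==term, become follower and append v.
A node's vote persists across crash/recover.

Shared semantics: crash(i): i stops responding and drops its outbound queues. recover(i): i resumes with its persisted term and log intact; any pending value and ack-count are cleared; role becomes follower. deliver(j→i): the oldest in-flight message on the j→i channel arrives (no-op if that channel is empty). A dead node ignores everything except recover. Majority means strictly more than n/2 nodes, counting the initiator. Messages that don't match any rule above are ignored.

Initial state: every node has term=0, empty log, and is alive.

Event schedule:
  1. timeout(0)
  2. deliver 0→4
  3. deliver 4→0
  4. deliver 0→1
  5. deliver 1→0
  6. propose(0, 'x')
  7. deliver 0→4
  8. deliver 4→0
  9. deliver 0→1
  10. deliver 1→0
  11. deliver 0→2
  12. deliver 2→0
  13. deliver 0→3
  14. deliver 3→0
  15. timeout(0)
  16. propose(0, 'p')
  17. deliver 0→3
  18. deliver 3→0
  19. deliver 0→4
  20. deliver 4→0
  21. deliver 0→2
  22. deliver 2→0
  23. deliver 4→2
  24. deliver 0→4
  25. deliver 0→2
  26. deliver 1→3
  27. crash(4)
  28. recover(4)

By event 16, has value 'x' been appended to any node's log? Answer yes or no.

step 1 timeout(0): 0={cand,t=1,log=-}
step 2 deliver 0→4: 4={foll,t=1,log=-}
step 3 deliver 4→0: —
step 4 deliver 0→1: 1={foll,t=1,log=-}
step 5 deliver 1→0: 0={lead,t=1,log=-}
step 6 propose(0,'x'): 0={lead,t=1,log=x}
step 7 deliver 0→4: 4={foll,t=1,log=x}
step 8 deliver 4→0: —
step 9 deliver 0→1: 1={foll,t=1,log=x}
step 10 deliver 1→0: —
step 11 deliver 0→2: 2={foll,t=1,log=-}
step 12 deliver 2→0: —
step 13 deliver 0→3: 3={foll,t=1,log=-}
step 14 deliver 3→0: —
step 15 timeout(0): 0={cand,t=2,log=x}
step 16 propose(0,'p'): —

yes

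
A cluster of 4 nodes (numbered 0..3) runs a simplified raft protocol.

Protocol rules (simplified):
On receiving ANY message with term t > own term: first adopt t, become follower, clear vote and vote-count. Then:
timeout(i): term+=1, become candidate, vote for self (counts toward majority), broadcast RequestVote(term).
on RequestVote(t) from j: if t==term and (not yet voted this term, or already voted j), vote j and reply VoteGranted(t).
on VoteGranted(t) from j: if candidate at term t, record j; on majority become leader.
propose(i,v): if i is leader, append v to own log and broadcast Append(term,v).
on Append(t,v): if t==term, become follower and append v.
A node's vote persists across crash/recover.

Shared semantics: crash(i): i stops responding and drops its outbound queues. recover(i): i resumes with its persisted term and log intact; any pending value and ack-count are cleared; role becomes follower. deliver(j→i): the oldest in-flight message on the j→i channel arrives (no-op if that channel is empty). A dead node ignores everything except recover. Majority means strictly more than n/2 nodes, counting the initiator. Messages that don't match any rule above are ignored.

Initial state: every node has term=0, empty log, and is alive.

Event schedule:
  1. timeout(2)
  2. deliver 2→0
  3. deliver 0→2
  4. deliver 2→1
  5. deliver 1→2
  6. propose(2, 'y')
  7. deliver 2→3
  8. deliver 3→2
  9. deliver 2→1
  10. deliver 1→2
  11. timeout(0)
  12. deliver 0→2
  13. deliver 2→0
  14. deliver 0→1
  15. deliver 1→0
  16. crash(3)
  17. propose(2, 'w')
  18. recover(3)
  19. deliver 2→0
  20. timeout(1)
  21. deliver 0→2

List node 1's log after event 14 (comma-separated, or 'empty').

step 1 timeout(2): 2={cand,t=1,log=-}
step 2 deliver 2→0: 0={foll,t=1,log=-}
step 3 deliver 0→2: —
step 4 deliver 2→1: 1={foll,t=1,log=-}
step 5 deliver 1→2: 2={lead,t=1,log=-}
step 6 propose(2,'y'): 2={lead,t=1,log=y}
step 7 deliver 2→3: 3={foll,t=1,log=-}
step 8 deliver 3→2: —
step 9 deliver 2→1: 1={foll,t=1,log=y}
step 10 deliver 1→2: —
step 11 timeout(0): 0={cand,t=2,log=-}
step 12 deliver 0→2: 2={foll,t=2,log=y}
step 13 deliver 2→0: —
step 14 deliver 0→1: 1={foll,t=2,log=y}

y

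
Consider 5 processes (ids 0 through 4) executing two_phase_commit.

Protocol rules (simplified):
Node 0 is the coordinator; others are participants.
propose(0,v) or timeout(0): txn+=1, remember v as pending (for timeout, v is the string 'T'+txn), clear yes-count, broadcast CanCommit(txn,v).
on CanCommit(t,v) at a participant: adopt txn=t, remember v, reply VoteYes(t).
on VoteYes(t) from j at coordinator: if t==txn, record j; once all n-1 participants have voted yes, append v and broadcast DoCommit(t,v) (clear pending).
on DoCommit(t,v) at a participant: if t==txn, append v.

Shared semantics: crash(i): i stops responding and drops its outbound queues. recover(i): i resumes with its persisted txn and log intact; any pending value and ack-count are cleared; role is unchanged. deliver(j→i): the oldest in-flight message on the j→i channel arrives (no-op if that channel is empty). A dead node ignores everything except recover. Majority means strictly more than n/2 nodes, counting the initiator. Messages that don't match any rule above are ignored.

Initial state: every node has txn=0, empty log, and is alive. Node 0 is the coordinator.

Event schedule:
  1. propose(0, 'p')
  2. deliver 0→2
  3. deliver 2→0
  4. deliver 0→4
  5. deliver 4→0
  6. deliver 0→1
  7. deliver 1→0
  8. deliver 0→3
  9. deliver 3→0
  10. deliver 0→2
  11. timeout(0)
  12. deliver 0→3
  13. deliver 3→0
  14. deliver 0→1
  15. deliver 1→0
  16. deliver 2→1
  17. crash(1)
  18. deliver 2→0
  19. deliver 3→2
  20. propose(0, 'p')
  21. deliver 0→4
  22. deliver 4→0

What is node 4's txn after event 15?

1

e1 propose(0,'p'): 0[coor,t=1,-]
e2 deliver 0→2: 2[part,t=1,-]
e3 deliver 2→0: ·
e4 deliver 0→4: 4[part,t=1,-]
e5 deliver 4→0: ·
e6 deliver 0→1: 1[part,t=1,-]
e7 deliver 1→0: ·
e8 deliver 0→3: 3[part,t=1,-]
e9 deliver 3→0: 0[coor,t=1,p]
e10 deliver 0→2: 2[part,t=1,p]
e11 timeout(0): 0[coor,t=2,p]
e12 deliver 0→3: 3[part,t=1,p]
e13 deliver 3→0: ·
e14 deliver 0→1: 1[part,t=1,p]
e15 deliver 1→0: ·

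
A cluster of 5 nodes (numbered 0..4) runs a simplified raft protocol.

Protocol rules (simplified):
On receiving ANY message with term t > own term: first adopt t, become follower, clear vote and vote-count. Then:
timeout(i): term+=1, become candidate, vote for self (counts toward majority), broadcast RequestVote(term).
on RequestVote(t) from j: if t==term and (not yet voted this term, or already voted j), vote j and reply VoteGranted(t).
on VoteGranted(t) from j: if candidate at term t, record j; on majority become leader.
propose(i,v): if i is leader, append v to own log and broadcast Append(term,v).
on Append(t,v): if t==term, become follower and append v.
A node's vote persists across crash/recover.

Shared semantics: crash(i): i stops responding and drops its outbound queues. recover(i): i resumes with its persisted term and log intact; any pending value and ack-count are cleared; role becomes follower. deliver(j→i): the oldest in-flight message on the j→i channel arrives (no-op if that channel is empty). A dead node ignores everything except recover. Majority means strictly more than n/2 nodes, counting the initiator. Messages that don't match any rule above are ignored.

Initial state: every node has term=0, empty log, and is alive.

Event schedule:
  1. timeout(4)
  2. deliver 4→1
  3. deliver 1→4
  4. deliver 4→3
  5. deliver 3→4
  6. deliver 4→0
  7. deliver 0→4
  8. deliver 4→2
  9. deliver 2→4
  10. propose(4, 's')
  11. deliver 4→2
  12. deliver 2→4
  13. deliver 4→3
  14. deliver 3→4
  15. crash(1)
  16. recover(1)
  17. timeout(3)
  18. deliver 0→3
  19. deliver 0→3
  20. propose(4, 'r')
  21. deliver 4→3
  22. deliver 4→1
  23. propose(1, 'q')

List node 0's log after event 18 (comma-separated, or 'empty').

empty

after 1 — timeout(4): n4:cand/t1/[-]
after 2 — deliver 4→1: n1:foll/t1/[-]
after 3 — deliver 1→4: ·
after 4 — deliver 4→3: n3:foll/t1/[-]
after 5 — deliver 3→4: n4:lead/t1/[-]
after 6 — deliver 4→0: n0:foll/t1/[-]
after 7 — deliver 0→4: ·
after 8 — deliver 4→2: n2:foll/t1/[-]
after 9 — deliver 2→4: ·
after 10 — propose(4,'s'): n4:lead/t1/[s]
after 11 — deliver 4→2: n2:foll/t1/[s]
after 12 — deliver 2→4: ·
after 13 — deliver 4→3: n3:foll/t1/[s]
after 14 — deliver 3→4: ·
after 15 — crash(1): n1:✗foll/t1/[-]
after 16 — recover(1): n1:foll/t1/[-]
after 17 — timeout(3): n3:cand/t2/[s]
after 18 — deliver 0→3: ·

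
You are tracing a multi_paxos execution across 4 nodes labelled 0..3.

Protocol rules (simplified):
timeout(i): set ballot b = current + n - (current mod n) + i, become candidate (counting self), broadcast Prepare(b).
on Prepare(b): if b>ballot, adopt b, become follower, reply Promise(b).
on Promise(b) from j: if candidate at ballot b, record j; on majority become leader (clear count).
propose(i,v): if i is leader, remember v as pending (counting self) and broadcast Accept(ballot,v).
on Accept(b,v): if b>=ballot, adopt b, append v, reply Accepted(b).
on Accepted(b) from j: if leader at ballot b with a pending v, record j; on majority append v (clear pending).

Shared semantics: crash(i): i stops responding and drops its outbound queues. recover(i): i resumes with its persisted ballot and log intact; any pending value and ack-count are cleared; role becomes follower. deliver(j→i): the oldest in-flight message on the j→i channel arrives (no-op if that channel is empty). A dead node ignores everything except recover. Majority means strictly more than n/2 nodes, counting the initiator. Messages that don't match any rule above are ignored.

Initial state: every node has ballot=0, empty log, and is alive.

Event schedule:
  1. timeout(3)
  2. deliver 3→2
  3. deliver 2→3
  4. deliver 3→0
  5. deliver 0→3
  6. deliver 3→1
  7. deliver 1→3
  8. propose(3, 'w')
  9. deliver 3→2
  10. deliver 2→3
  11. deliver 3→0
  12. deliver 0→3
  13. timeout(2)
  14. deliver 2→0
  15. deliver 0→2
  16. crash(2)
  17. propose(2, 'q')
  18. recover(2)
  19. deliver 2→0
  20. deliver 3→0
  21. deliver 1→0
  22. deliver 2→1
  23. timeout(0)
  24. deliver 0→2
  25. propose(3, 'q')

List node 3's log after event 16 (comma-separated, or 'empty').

[1] timeout(3) → N3(cand b7 [-])
[2] deliver 3→2 → N2(foll b7 [-])
[3] deliver 2→3 → ∅
[4] deliver 3→0 → N0(foll b7 [-])
[5] deliver 0→3 → N3(lead b7 [-])
[6] deliver 3→1 → N1(foll b7 [-])
[7] deliver 1→3 → ∅
[8] propose(3,'w') → ∅
[9] deliver 3→2 → N2(foll b7 [w])
[10] deliver 2→3 → ∅
[11] deliver 3→0 → N0(foll b7 [w])
[12] deliver 0→3 → N3(lead b7 [w])
[13] timeout(2) → N2(cand b10 [w])
[14] deliver 2→0 → N0(foll b10 [w])
[15] deliver 0→2 → ∅
[16] crash(2) → N2(✗cand b10 [w])

w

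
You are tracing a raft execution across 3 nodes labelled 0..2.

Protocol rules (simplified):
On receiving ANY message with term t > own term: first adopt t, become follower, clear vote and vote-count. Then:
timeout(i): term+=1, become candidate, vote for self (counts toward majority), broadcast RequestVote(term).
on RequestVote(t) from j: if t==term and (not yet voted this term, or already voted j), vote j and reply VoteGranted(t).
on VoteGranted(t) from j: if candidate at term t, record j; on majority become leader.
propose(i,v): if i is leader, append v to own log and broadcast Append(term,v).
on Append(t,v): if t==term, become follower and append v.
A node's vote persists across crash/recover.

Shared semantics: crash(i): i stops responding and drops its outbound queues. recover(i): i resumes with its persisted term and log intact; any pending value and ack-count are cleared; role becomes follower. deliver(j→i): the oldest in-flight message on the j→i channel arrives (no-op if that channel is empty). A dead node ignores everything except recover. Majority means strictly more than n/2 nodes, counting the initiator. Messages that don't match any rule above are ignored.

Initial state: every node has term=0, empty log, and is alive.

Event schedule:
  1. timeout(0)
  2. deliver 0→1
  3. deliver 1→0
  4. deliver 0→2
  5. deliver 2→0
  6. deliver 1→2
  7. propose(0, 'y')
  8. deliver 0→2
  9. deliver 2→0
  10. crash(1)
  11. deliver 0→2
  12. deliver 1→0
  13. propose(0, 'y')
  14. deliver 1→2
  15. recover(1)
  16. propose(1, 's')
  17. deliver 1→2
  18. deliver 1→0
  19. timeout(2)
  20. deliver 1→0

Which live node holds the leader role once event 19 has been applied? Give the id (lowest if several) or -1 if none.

0

1. timeout(0):  <0:cand t1 ->
2. deliver 0→1:  <1:foll t1 ->
3. deliver 1→0:  <0:lead t1 ->
4. deliver 0→2:  <2:foll t1 ->
5. deliver 2→0:  nop
6. deliver 1→2:  nop
7. propose(0,'y'):  <0:lead t1 y>
8. deliver 0→2:  <2:foll t1 y>
9. deliver 2→0:  nop
10. crash(1):  <1:✗foll t1 ->
11. deliver 0→2:  nop
12. deliver 1→0:  nop
13. propose(0,'y'):  <0:lead t1 y,y>
14. deliver 1→2:  nop
15. recover(1):  <1:foll t1 ->
16. propose(1,'s'):  nop
17. deliver 1→2:  nop
18. deliver 1→0:  nop
19. timeout(2):  <2:cand t2 y>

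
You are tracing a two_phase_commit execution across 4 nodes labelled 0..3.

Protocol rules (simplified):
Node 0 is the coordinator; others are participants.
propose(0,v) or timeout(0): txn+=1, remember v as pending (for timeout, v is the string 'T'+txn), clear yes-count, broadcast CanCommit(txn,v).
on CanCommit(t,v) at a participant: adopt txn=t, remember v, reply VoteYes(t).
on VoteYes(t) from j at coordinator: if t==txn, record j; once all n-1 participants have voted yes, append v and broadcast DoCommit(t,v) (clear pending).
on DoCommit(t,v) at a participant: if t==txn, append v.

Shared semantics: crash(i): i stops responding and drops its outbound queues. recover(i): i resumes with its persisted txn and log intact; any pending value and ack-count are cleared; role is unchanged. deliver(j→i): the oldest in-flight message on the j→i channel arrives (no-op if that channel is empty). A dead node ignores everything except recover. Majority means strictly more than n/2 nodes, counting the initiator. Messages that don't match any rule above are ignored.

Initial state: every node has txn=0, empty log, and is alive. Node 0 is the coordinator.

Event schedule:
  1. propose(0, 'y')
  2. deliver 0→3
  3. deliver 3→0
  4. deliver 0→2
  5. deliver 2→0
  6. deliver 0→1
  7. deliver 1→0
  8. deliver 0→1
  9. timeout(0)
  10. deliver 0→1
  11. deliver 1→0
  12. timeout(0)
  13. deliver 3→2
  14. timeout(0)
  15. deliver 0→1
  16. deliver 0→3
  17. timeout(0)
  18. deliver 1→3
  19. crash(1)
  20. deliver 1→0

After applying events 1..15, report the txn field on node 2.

1

step 1 propose(0,'y'): 0={coor,t=1,log=-}
step 2 deliver 0→3: 3={part,t=1,log=-}
step 3 deliver 3→0: —
step 4 deliver 0→2: 2={part,t=1,log=-}
step 5 deliver 2→0: —
step 6 deliver 0→1: 1={part,t=1,log=-}
step 7 deliver 1→0: 0={coor,t=1,log=y}
step 8 deliver 0→1: 1={part,t=1,log=y}
step 9 timeout(0): 0={coor,t=2,log=y}
step 10 deliver 0→1: 1={part,t=2,log=y}
step 11 deliver 1→0: —
step 12 timeout(0): 0={coor,t=3,log=y}
step 13 deliver 3→2: —
step 14 timeout(0): 0={coor,t=4,log=y}
step 15 deliver 0→1: 1={part,t=3,log=y}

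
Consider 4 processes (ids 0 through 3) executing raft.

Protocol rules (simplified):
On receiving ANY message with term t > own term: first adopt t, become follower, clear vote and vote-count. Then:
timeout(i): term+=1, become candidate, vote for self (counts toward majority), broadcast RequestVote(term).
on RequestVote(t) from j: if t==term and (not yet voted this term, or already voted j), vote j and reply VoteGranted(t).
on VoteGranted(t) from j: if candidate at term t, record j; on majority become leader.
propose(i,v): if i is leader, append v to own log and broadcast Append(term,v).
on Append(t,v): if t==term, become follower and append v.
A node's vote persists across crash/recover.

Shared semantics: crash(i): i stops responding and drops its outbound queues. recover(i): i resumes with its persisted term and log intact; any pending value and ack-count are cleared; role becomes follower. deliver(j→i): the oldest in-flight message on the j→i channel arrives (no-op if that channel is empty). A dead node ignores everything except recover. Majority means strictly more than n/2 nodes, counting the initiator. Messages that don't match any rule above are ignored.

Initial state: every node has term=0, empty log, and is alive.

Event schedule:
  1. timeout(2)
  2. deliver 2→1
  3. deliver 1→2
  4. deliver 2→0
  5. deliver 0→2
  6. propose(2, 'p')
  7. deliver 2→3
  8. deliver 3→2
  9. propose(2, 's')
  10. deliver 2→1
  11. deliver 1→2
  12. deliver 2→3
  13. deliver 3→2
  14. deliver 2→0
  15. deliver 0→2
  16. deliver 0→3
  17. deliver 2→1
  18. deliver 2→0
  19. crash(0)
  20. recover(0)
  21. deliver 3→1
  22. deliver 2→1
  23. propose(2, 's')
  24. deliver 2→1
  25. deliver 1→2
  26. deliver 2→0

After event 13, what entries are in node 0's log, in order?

after 1 — timeout(2): n2:cand/t1/[-]
after 2 — deliver 2→1: n1:foll/t1/[-]
after 3 — deliver 1→2: ·
after 4 — deliver 2→0: n0:foll/t1/[-]
after 5 — deliver 0→2: n2:lead/t1/[-]
after 6 — propose(2,'p'): n2:lead/t1/[p]
after 7 — deliver 2→3: n3:foll/t1/[-]
after 8 — deliver 3→2: ·
after 9 — propose(2,'s'): n2:lead/t1/[p,s]
after 10 — deliver 2→1: n1:foll/t1/[p]
after 11 — deliver 1→2: ·
after 12 — deliver 2→3: n3:foll/t1/[p]
after 13 — deliver 3→2: ·

empty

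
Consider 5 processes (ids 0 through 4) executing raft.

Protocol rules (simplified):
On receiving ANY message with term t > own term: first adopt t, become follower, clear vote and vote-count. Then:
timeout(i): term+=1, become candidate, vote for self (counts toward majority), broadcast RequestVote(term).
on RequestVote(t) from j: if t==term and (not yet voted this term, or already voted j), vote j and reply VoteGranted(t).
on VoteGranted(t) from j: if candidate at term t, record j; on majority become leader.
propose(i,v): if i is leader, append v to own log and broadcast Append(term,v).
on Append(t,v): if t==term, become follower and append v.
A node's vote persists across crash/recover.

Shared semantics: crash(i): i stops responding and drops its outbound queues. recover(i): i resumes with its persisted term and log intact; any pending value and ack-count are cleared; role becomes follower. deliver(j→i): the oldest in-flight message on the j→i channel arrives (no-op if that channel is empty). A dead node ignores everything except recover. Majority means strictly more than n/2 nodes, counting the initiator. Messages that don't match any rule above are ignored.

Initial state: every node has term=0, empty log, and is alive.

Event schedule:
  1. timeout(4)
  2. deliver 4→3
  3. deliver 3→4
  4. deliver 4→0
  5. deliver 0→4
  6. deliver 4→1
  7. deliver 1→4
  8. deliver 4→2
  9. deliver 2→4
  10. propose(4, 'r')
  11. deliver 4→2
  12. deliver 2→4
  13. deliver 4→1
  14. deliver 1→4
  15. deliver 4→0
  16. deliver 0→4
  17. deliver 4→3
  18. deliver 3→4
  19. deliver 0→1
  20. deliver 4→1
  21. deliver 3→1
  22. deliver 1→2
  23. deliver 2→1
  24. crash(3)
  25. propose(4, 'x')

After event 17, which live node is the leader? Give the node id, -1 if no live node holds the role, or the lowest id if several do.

4

[1] timeout(4) → N4(cand t1 [-])
[2] deliver 4→3 → N3(foll t1 [-])
[3] deliver 3→4 → ∅
[4] deliver 4→0 → N0(foll t1 [-])
[5] deliver 0→4 → N4(lead t1 [-])
[6] deliver 4→1 → N1(foll t1 [-])
[7] deliver 1→4 → ∅
[8] deliver 4→2 → N2(foll t1 [-])
[9] deliver 2→4 → ∅
[10] propose(4,'r') → N4(lead t1 [r])
[11] deliver 4→2 → N2(foll t1 [r])
[12] deliver 2→4 → ∅
[13] deliver 4→1 → N1(foll t1 [r])
[14] deliver 1→4 → ∅
[15] deliver 4→0 → N0(foll t1 [r])
[16] deliver 0→4 → ∅
[17] deliver 4→3 → N3(foll t1 [r])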